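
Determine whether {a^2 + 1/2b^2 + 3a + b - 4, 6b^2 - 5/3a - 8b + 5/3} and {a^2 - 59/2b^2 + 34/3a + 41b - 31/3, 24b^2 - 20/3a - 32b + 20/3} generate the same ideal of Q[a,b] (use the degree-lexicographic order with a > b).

For a fixed monomial order, each ideal has a unique reduced Gröbner basis; comparing bases decides equality.
Buchberger on the first generating set:
f_1 = a^2 + 1/2b^2 + 3a + b - 4, LT = a^2.
f_2 = 6b^2 - 5/3a - 8b + 5/3, LT = b^2.

The S-polynomials (S(f_1,f_2)) all reduce to 0 modulo the current basis, so we have a Gröbner basis.
Inter-reduce: drop elements whose leading term is divisible by another's, tail-reduce, and make monic.
Reduced Gröbner basis: {a^2 + 113/36a + 5/3b - 149/36, b^2 - 5/18a - 4/3b + 5/18}.

Buchberger on the second generating set:
h_1 = a^2 - 59/2b^2 + 34/3a + 41b - 31/3, LT = a^2.
h_2 = 24b^2 - 20/3a - 32b + 20/3, LT = b^2.

The S-polynomials (S(h_1,h_2)) all reduce to 0 modulo the current basis, so we have a Gröbner basis.
Inter-reduce: drop elements whose leading term is divisible by another's, tail-reduce, and make monic.
Reduced Gröbner basis: {a^2 + 113/36a + 5/3b - 77/36, b^2 - 5/18a - 4/3b + 5/18}.

These differ, so the ideals are not equal.

No, the ideals differ.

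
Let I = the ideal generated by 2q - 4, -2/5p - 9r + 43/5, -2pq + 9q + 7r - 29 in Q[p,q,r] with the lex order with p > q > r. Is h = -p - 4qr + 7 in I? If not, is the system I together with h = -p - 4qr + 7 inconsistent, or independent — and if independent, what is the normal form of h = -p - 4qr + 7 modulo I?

-p - 4qr + 7 lies in I (it reduces to 0).

First compute the reduced Gröbner basis of I by Buchberger's algorithm.
f_1 = 2q - 4, LT = q.
f_2 = -2/5p - 9r + 43/5, LT = p.
f_3 = -2pq + 9q + 7r - 29, LT = pq.

S(f_1,f_3): lcm = pq. S = -2p + 9/2q + 7/2r - 29/2.
  leading term p: subtract (5)·f_2 from -2p + 9/2q + 7/2r - 29/2 → 9/2q + 97/2r - 115/2
  leading term q: subtract (9/4)·f_1 from 9/2q + 97/2r - 115/2 → 97/2r - 97/2
  leading term r: no divisor's leading term divides it; move 97/2r to the remainder.
  leading term 1: no divisor's leading term divides it; move -97/2 to the remainder.
  remainder 97/2r - 97/2 ≠ 0; add k_4 = 97/2r - 97/2 to the basis.

The other S-polynomials (S(f_1,f_2), S(f_2,f_3), S(f_1,k_4), S(f_2,k_4), S(f_3,k_4)) all reduce to 0 modulo the current basis, so we have a Gröbner basis.
Inter-reduce: drop elements whose leading term is divisible by another's, tail-reduce, and make monic.
Reduced Gröbner basis: {p + 1, q - 2, r - 1}.
Label its elements g_1 = p + 1, g_2 = q - 2, g_3 = r - 1.

Reduce h = -p - 4qr + 7 modulo G:
  leading term p: subtract (-1)·g_1 from -p - 4qr + 7 → -4qr + 8
  leading term qr: subtract (-4r)·g_2 from -4qr + 8 → -8r + 8
  leading term r: subtract (-8)·g_3 from -8r + 8 → 0
  normal form = 0.
Since the normal form is 0, h ∈ I.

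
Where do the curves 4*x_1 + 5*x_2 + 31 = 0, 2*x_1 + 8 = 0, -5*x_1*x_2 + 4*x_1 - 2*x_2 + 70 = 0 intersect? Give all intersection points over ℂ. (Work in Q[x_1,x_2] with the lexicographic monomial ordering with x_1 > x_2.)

{(-4, -3)}

Compute a lex Gröbner basis by Buchberger's algorithm.
f_1 = 4*x_1 + 5*x_2 + 31, LT = x_1.
f_2 = 2*x_1 + 8, LT = x_1.
f_3 = -5*x_1*x_2 + 4*x_1 - 2*x_2 + 70, LT = x_1*x_2.

S(f_1,f_2): lcm = x_1. S = 5/4*x_2 + 15/4.
  leading term x_2: no divisor's leading term divides it; move 5/4*x_2 to the remainder.
  leading term 1: no divisor's leading term divides it; move 15/4 to the remainder.
  remainder 5/4*x_2 + 15/4 ≠ 0; add h_4 = 5/4*x_2 + 15/4 to the basis.

The other S-polynomials (S(f_1,f_3), S(f_2,f_3), S(f_1,h_4), S(f_2,h_4), S(f_3,h_4)) all reduce to 0 modulo the current basis, so we have a Gröbner basis.
Inter-reduce: drop elements whose leading term is divisible by another's, tail-reduce, and make monic.
Reduced Gröbner basis: {x_1 + 4, x_2 + 3}.

From the last basis element, x_2 + 3 = 0, so x_2 takes values in {-3}. Each choice, substituted upward through the basis, yields the corresponding point(s) of the solution set.
  x_2 = -3: the earlier basis element becomes x_1 + 4 = 0, giving x_1 = -4 — point (-4, -3).
Substituting each solution back into the original system confirms all equations vanish.
Zero-dimensionality of the ideal guarantees finitely many solutions over ℂ.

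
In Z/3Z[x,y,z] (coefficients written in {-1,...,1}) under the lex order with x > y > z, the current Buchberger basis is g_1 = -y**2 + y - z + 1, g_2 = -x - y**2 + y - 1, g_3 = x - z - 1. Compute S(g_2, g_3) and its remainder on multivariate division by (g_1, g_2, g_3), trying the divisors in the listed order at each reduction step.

lcm(LM(g_2), LM(g_3)) = x.
S = (lcm/LT(g_2))·g_2 − (lcm/LT(g_3))·g_3 = y**2 - y + z - 1.
Reduce S modulo (g_1, g_2, g_3) in that order:
  leading term y**2: subtract (-1)·g_1 from y**2 - y + z - 1 → 0
The remainder is 0, so this S-polynomial contributes no new basis element.

S(g_2, g_3) = y**2 - y + z - 1; remainder on division = 0.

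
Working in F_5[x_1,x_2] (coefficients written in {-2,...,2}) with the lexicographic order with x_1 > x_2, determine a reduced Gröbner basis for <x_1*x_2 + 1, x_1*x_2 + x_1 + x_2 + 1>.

G = {x_1 + x_2, x_2**2 - 1}

f_1 = x_1*x_2 + 1, LT = x_1*x_2.
f_2 = x_1*x_2 + x_1 + x_2 + 1, LT = x_1*x_2.

S(f_1,f_2): lcm = x_1*x_2. S = -x_1 - x_2.
  leading term x_1: no divisor's leading term divides it; move -x_1 to the remainder.
  leading term x_2: no divisor's leading term divides it; move -x_2 to the remainder.
  remainder -x_1 - x_2 ≠ 0; add g_3 = -x_1 - x_2 to the basis.

S(f_1,g_3): lcm = x_1*x_2. S = -x_2**2 + 1.
  leading term x_2**2: no divisor's leading term divides it; move -x_2**2 to the remainder.
  leading term 1: no divisor's leading term divides it; move 1 to the remainder.
  remainder -x_2**2 + 1 ≠ 0; add g_4 = -x_2**2 + 1 to the basis.

The other S-polynomials (S(f_2,g_3), S(f_1,g_4), S(f_2,g_4), S(g_3,g_4)) all reduce to 0 modulo the current basis, so we have a Gröbner basis.
Inter-reduce: drop elements whose leading term is divisible by another's, tail-reduce, and make monic.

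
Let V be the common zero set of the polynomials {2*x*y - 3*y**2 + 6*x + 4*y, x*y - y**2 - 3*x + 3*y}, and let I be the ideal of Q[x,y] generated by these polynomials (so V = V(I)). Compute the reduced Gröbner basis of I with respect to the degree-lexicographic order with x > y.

G = {x**2 - 65/4*x + 25/4*y, x*y - 15*x + 5*y, y**2 - 12*x + 2*y}

The reduced Gröbner basis is the canonical form of the ideal for this ordering.

f_1 = 2*x*y - 3*y**2 + 6*x + 4*y, LT = x*y.
f_2 = x*y - y**2 - 3*x + 3*y, LT = x*y.

S(f_1,f_2): lcm = x*y. S = -1/2*y**2 + 6*x - y.
  leading term y**2: no divisor's leading term divides it; move -1/2*y**2 to the remainder.
  leading term x: no divisor's leading term divides it; move 6*x to the remainder.
  leading term y: no divisor's leading term divides it; move -y to the remainder.
  remainder -1/2*y**2 + 6*x - y ≠ 0; add g_3 = -1/2*y**2 + 6*x - y to the basis.

S(f_1,g_3): lcm = x*y**2. S = -3/2*y**3 + 12*x**2 + x*y + 2*y**2.
  leading term y**3: subtract (3*y)·g_3 from -3/2*y**3 + 12*x**2 + x*y + 2*y**2 → 12*x**2 - 17*x*y + 5*y**2
  leading term x**2: no divisor's leading term divides it; move 12*x**2 to the remainder.
  leading term x*y: subtract (-17/2)·f_1 from -17*x*y + 5*y**2 → -41/2*y**2 + 51*x + 34*y
  leading term y**2: subtract (41)·g_3 from -41/2*y**2 + 51*x + 34*y → -195*x + 75*y
  leading term x: no divisor's leading term divides it; move -195*x to the remainder.
  leading term y: no divisor's leading term divides it; move 75*y to the remainder.
  remainder 12*x**2 - 195*x + 75*y ≠ 0; add g_4 = 12*x**2 - 195*x + 75*y to the basis.

The other S-polynomials (S(f_2,g_3), S(f_1,g_4), S(f_2,g_4), S(g_3,g_4)) all reduce to 0 modulo the current basis, so we have a Gröbner basis.
Inter-reduce: drop elements whose leading term is divisible by another's, tail-reduce, and make monic.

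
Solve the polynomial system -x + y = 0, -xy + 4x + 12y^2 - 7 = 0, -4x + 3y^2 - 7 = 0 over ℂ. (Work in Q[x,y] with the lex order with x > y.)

{(-1, -1)}

Compute a lex Gröbner basis by Buchberger's algorithm.
f_1 = -x + y, LT = x.
f_2 = -xy + 4x + 12y^2 - 7, LT = xy.
f_3 = -4x + 3y^2 - 7, LT = x.

S(f_1,f_2): lcm = xy. S = 4x + 11y^2 - 7.
  leading term x: subtract (-4)·f_1 from 4x + 11y^2 - 7 → 11y^2 + 4y - 7
  leading term y^2: no divisor's leading term divides it; move 11y^2 to the remainder.
  leading term y: no divisor's leading term divides it; move 4y to the remainder.
  leading term 1: no divisor's leading term divides it; move -7 to the remainder.
  remainder 11y^2 + 4y - 7 ≠ 0; add h_4 = 11y^2 + 4y - 7 to the basis.

S(f_1,f_3): lcm = x. S = 3/4y^2 - y - 7/4.
  leading term y^2: subtract (3/44)·h_4 from 3/4y^2 - y - 7/4 → -14/11y - 14/11
  leading term y: no divisor's leading term divides it; move -14/11y to the remainder.
  leading term 1: no divisor's leading term divides it; move -14/11 to the remainder.
  remainder -14/11y - 14/11 ≠ 0; add h_5 = -14/11y - 14/11 to the basis.

S(f_2,f_3): lcm = xy. S = -4x + 3/4y^3 - 12y^2 - 7/4y + 7.
  leading term x: subtract (4)·f_1 from -4x + 3/4y^3 - 12y^2 - 7/4y + 7 → 3/4y^3 - 12y^2 - 23/4y + 7
  leading term y^3: subtract (3/44y)·h_4 from 3/4y^3 - 12y^2 - 23/4y + 7 → -135/11y^2 - 58/11y + 7
  leading term y^2: subtract (-135/121)·h_4 from -135/11y^2 - 58/11y + 7 → -98/121y - 98/121
  leading term y: subtract (7/11)·h_5 from -98/121y - 98/121 → 0
  remainder 0.

S(f_1,h_4): leading monomials are coprime, so the S-polynomial reduces to 0 (Buchberger's first criterion).
S(f_2,h_4): lcm = xy^2. S = -48/11xy + 7/11x - 12y^3 + 7y.
  leading term xy: subtract (48/11y)·f_1 from -48/11xy + 7/11x - 12y^3 + 7y → 7/11x - 12y^3 - 48/11y^2 + 7y
  leading term x: subtract (-7/11)·f_1 from 7/11x - 12y^3 - 48/11y^2 + 7y → -12y^3 - 48/11y^2 + 84/11y
  leading term y^3: subtract (-12/11y)·h_4 from -12y^3 - 48/11y^2 + 84/11y → 0
  remainder 0.

S(f_3,h_4): leading monomials are coprime, so the S-polynomial reduces to 0 (Buchberger's first criterion).
S(f_1,h_5): leading monomials are coprime, so the S-polynomial reduces to 0 (Buchberger's first criterion).
S(f_2,h_5): lcm = xy. S = -5x - 12y^2 + 7.
  leading term x: subtract (5)·f_1 from -5x - 12y^2 + 7 → -12y^2 - 5y + 7
  leading term y^2: subtract (-12/11)·h_4 from -12y^2 - 5y + 7 → -7/11y - 7/11
  leading term y: subtract (1/2)·h_5 from -7/11y - 7/11 → 0
  remainder 0.

S(f_3,h_5): leading monomials are coprime, so the S-polynomial reduces to 0 (Buchberger's first criterion).
S(h_4,h_5): lcm = y^2. S = -7/11y - 7/11.
  leading term y: subtract (1/2)·h_5 from -7/11y - 7/11 → 0
  remainder 0.

Every S-polynomial of the final basis reduces to 0, so we have a Gröbner basis.
Inter-reduce: drop elements whose leading term is divisible by another's, tail-reduce, and make monic.
Reduced Gröbner basis: {x + 1, y + 1}.

Since the basis is lex-ordered, y + 1 is univariate in y. Its roots are {-1}. Back-substituting each root into the other basis elements fixes the other coordinates.
  y = -1: the earlier basis element becomes x + 1 = 0, giving x = -1 — point (-1, -1).
Substituting each solution back into the original system confirms all equations vanish.
This is the nonlinear analogue of row-reducing a linear system.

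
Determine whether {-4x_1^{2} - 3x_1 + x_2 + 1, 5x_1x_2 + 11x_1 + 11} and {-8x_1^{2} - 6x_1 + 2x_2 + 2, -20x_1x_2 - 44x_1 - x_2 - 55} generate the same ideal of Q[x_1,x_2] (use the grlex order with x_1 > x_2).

Equality of ideals is decidable: compute both reduced Gröbner bases (unique for the ordering) and check whether they agree.
Buchberger on the first generating set:
f_1 = -4x_1^{2} - 3x_1 + x_2 + 1, LT = x_1^{2}.
f_2 = 5x_1x_2 + 11x_1 + 11, LT = x_1x_2.

S(f_1,f_2): lcm = x_1^{2}x_2. S = -\tfrac{11}{5}x_1^{2} + \tfrac{3}{4}x_1x_2 - \tfrac{1}{4}x_2^{2} - \tfrac{11}{5}x_1 - \tfrac{1}{4}x_2.
  leading term x_1^{2}: subtract (\tfrac{11}{20})·f_1 from -\tfrac{11}{5}x_1^{2} + \tfrac{3}{4}x_1x_2 - \tfrac{1}{4}x_2^{2} - \tfrac{11}{5}x_1 - \tfrac{1}{4}x_2 → \tfrac{3}{4}x_1x_2 - \tfrac{1}{4}x_2^{2} - \tfrac{11}{20}x_1 - \tfrac{4}{5}x_2 - \tfrac{11}{20}
  leading term x_1x_2: subtract (\tfrac{3}{20})·f_2 from \tfrac{3}{4}x_1x_2 - \tfrac{1}{4}x_2^{2} - \tfrac{11}{20}x_1 - \tfrac{4}{5}x_2 - \tfrac{11}{20} → -\tfrac{1}{4}x_2^{2} - \tfrac{11}{5}x_1 - \tfrac{4}{5}x_2 - \tfrac{11}{5}
  leading term x_2^{2}: no divisor's leading term divides it; move -\tfrac{1}{4}x_2^{2} to the remainder.
  leading term x_1: no divisor's leading term divides it; move -\tfrac{11}{5}x_1 to the remainder.
  leading term x_2: no divisor's leading term divides it; move -\tfrac{4}{5}x_2 to the remainder.
  leading term 1: no divisor's leading term divides it; move -\tfrac{11}{5} to the remainder.
  remainder -\tfrac{1}{4}x_2^{2} - \tfrac{11}{5}x_1 - \tfrac{4}{5}x_2 - \tfrac{11}{5} ≠ 0; add g_3 = -\tfrac{1}{4}x_2^{2} - \tfrac{11}{5}x_1 - \tfrac{4}{5}x_2 - \tfrac{11}{5} to the basis.

The other S-polynomials (S(f_1,g_3), S(f_2,g_3)) all reduce to 0 modulo the current basis, so we have a Gröbner basis.
Inter-reduce: drop elements whose leading term is divisible by another's, tail-reduce, and make monic.
Reduced Gröbner basis: {x_1^{2} + \tfrac{3}{4}x_1 - \tfrac{1}{4}x_2 - \tfrac{1}{4}, x_1x_2 + \tfrac{11}{5}x_1 + \tfrac{11}{5}, x_2^{2} + \tfrac{44}{5}x_1 + \tfrac{16}{5}x_2 + \tfrac{44}{5}}.

Buchberger on the second generating set:
h_1 = -8x_1^{2} - 6x_1 + 2x_2 + 2, LT = x_1^{2}.
h_2 = -20x_1x_2 - 44x_1 - x_2 - 55, LT = x_1x_2.

S(h_1,h_2): lcm = x_1^{2}x_2. S = -\tfrac{11}{5}x_1^{2} + \tfrac{7}{10}x_1x_2 - \tfrac{1}{4}x_2^{2} - \tfrac{11}{4}x_1 - \tfrac{1}{4}x_2.
  leading term x_1^{2}: subtract (\tfrac{11}{40})·h_1 from -\tfrac{11}{5}x_1^{2} + \tfrac{7}{10}x_1x_2 - \tfrac{1}{4}x_2^{2} - \tfrac{11}{4}x_1 - \tfrac{1}{4}x_2 → \tfrac{7}{10}x_1x_2 - \tfrac{1}{4}x_2^{2} - \tfrac{11}{10}x_1 - \tfrac{4}{5}x_2 - \tfrac{11}{20}
  leading term x_1x_2: subtract (-\tfrac{7}{200})·h_2 from \tfrac{7}{10}x_1x_2 - \tfrac{1}{4}x_2^{2} - \tfrac{11}{10}x_1 - \tfrac{4}{5}x_2 - \tfrac{11}{20} → -\tfrac{1}{4}x_2^{2} - \tfrac{66}{25}x_1 - \tfrac{167}{200}x_2 - \tfrac{99}{40}
  leading term x_2^{2}: no divisor's leading term divides it; move -\tfrac{1}{4}x_2^{2} to the remainder.
  leading term x_1: no divisor's leading term divides it; move -\tfrac{66}{25}x_1 to the remainder.
  leading term x_2: no divisor's leading term divides it; move -\tfrac{167}{200}x_2 to the remainder.
  leading term 1: no divisor's leading term divides it; move -\tfrac{99}{40} to the remainder.
  remainder -\tfrac{1}{4}x_2^{2} - \tfrac{66}{25}x_1 - \tfrac{167}{200}x_2 - \tfrac{99}{40} ≠ 0; add k_3 = -\tfrac{1}{4}x_2^{2} - \tfrac{66}{25}x_1 - \tfrac{167}{200}x_2 - \tfrac{99}{40} to the basis.

The other S-polynomials (S(h_1,k_3), S(h_2,k_3)) all reduce to 0 modulo the current basis, so we have a Gröbner basis.
Inter-reduce: drop elements whose leading term is divisible by another's, tail-reduce, and make monic.
Reduced Gröbner basis: {x_1^{2} + \tfrac{3}{4}x_1 - \tfrac{1}{4}x_2 - \tfrac{1}{4}, x_1x_2 + \tfrac{11}{5}x_1 + \tfrac{1}{20}x_2 + \tfrac{11}{4}, x_2^{2} + \tfrac{264}{25}x_1 + \tfrac{167}{50}x_2 + \tfrac{99}{10}}.

The bases are distinct; the ideals are different.

No, the ideals differ.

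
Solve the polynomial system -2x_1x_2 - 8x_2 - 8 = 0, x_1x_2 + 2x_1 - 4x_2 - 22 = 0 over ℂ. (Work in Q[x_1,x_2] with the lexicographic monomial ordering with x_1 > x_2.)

Compute a lex Gröbner basis by Buchberger's algorithm.
f_1 = -2x_1x_2 - 8x_2 - 8, LT = x_1x_2.
f_2 = x_1x_2 + 2x_1 - 4x_2 - 22, LT = x_1x_2.

S(f_1,f_2): lcm = x_1x_2. S = -2x_1 + 8x_2 + 26.
  leading term x_1: no divisor's leading term divides it; move -2x_1 to the remainder.
  leading term x_2: no divisor's leading term divides it; move 8x_2 to the remainder.
  leading term 1: no divisor's leading term divides it; move 26 to the remainder.
  remainder -2x_1 + 8x_2 + 26 ≠ 0; add h_3 = -2x_1 + 8x_2 + 26 to the basis.

S(f_1,h_3): lcm = x_1x_2. S = 4x_2^2 + 17x_2 + 4.
  leading term x_2^2: no divisor's leading term divides it; move 4x_2^2 to the remainder.
  leading term x_2: no divisor's leading term divides it; move 17x_2 to the remainder.
  leading term 1: no divisor's leading term divides it; move 4 to the remainder.
  remainder 4x_2^2 + 17x_2 + 4 ≠ 0; add h_4 = 4x_2^2 + 17x_2 + 4 to the basis.

S(f_2,h_3): lcm = x_1x_2. S = 2x_1 + 4x_2^2 + 9x_2 - 22.
  leading term x_1: subtract (-1)·h_3 from 2x_1 + 4x_2^2 + 9x_2 - 22 → 4x_2^2 + 17x_2 + 4
  leading term x_2^2: subtract (1)·h_4 from 4x_2^2 + 17x_2 + 4 → 0
  remainder 0.

S(f_1,h_4): lcm = x_1x_2^2. S = -17/4x_1x_2 - x_1 + 4x_2^2 + 4x_2.
  leading term x_1x_2: subtract (17/8)·f_1 from -17/4x_1x_2 - x_1 + 4x_2^2 + 4x_2 → -x_1 + 4x_2^2 + 21x_2 + 17
  leading term x_1: subtract (1/2)·h_3 from -x_1 + 4x_2^2 + 21x_2 + 17 → 4x_2^2 + 17x_2 + 4
  leading term x_2^2: subtract (1)·h_4 from 4x_2^2 + 17x_2 + 4 → 0
  remainder 0.

S(f_2,h_4): lcm = x_1x_2^2. S = -9/4x_1x_2 - x_1 - 4x_2^2 - 22x_2.
  leading term x_1x_2: subtract (9/8)·f_1 from -9/4x_1x_2 - x_1 - 4x_2^2 - 22x_2 → -x_1 - 4x_2^2 - 13x_2 + 9
  leading term x_1: subtract (1/2)·h_3 from -x_1 - 4x_2^2 - 13x_2 + 9 → -4x_2^2 - 17x_2 - 4
  leading term x_2^2: subtract (-1)·h_4 from -4x_2^2 - 17x_2 - 4 → 0
  remainder 0.

S(h_3,h_4): leading monomials are coprime, so the S-polynomial reduces to 0 (Buchberger's first criterion).
Every S-polynomial of the final basis reduces to 0, so we have a Gröbner basis.
Inter-reduce: drop elements whose leading term is divisible by another's, tail-reduce, and make monic.
Reduced Gröbner basis: {x_1 - 4x_2 - 13, x_2^2 + 17/4x_2 + 1}.

From the last basis element, x_2^2 + 17/4x_2 + 1 = 0, so x_2 takes values in {-4, -1/4}. Each choice, substituted upward through the basis, yields the corresponding point(s) of the solution set.
  x_2 = -4: the earlier basis element becomes x_1 + 3 = 0, giving x_1 = -3 — point (-3, -4).
  x_2 = -1/4: the earlier basis element becomes x_1 - 12 = 0, giving x_1 = 12 — point (12, -1/4).
Check: every point annihilates each of the original generators.

{(-3, -4), (12, -1/4)}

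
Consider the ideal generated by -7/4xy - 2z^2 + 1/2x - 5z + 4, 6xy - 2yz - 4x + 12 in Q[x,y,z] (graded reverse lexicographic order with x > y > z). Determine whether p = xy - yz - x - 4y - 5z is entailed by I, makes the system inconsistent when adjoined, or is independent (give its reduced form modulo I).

First compute the reduced Gröbner basis of I by Buchberger's algorithm.
f_1 = -7/4xy - 2z^2 + 1/2x - 5z + 4, LT = xy.
f_2 = 6xy - 2yz - 4x + 12, LT = xy.

S(f_1,f_2): lcm = xy. S = 1/3yz + 8/7z^2 + 8/21x + 20/7z - 30/7.
  reduce S modulo (f_1, f_2):
  remainder 1/3yz + 8/7z^2 + 8/21x + 20/7z - 30/7 ≠ 0; add h_3 = 1/3yz + 8/7z^2 + 8/21x + 20/7z - 30/7 to the basis.

S(f_1,h_3): lcm = xyz. S = -24/7xz^2 + 8/7z^3 - 8/7x^2 - 62/7xz + 20/7z^2 + 90/7x - 16/7z.
  reduce S modulo (f_1, f_2, h_3):
  remainder -24/7xz^2 + 8/7z^3 - 8/7x^2 - 62/7xz + 20/7z^2 + 90/7x - 16/7z ≠ 0; add h_4 = -24/7xz^2 + 8/7z^3 - 8/7x^2 - 62/7xz + 20/7z^2 + 90/7x - 16/7z to the basis.

The other S-polynomials (S(f_2,h_3), S(f_1,h_4), S(f_2,h_4), S(h_3,h_4)) all reduce to 0 modulo the current basis, so we have a Gröbner basis.
Inter-reduce: drop elements whose leading term is divisible by another's, tail-reduce, and make monic.
Reduced Gröbner basis: {xz^2 - 1/3z^3 + 1/3x^2 + 31/12xz - 5/6z^2 - 15/4x + 2/3z, xy + 8/7z^2 - 2/7x + 20/7z - 16/7, yz + 24/7z^2 + 8/7x + 60/7z - 90/7}.
Label its elements g_1 = xz^2 - 1/3z^3 + 1/3x^2 + 31/12xz - 5/6z^2 - 15/4x + 2/3z, g_2 = xy + 8/7z^2 - 2/7x + 20/7z - 16/7, g_3 = yz + 24/7z^2 + 8/7x + 60/7z - 90/7.

Reduce p = xy - yz - x - 4y - 5z modulo G:
  leading term xy: subtract (1)·g_2 from xy - yz - x - 4y - 5z → -yz - 8/7z^2 - 5/7x - 4y - 55/7z + 16/7
  leading term yz: subtract (-1)·g_3 from -yz - 8/7z^2 - 5/7x - 4y - 55/7z + 16/7 → 16/7z^2 + 3/7x - 4y + 5/7z - 74/7
  leading term z^2: no divisor's leading term divides it; move 16/7z^2 to the remainder.
  leading term x: no divisor's leading term divides it; move 3/7x to the remainder.
  leading term y: no divisor's leading term divides it; move -4y to the remainder.
  leading term z: no divisor's leading term divides it; move 5/7z to the remainder.
  leading term 1: no divisor's leading term divides it; move -74/7 to the remainder.
  normal form = 16/7z^2 + 3/7x - 4y + 5/7z - 74/7.
The normal form is nonzero, so p ∉ I. Since p minus its normal form lies in I, I + (p) = I + (r) where r = 16/7z^2 + 3/7x - 4y + 5/7z - 74/7; decide whether this ideal is the whole ring.
Run Buchberger on G together with r (pairs among the g_i already reduce to 0 since G is a Gröbner basis):
g_1 = xz^2 - 1/3z^3 + 1/3x^2 + 31/12xz - 5/6z^2 - 15/4x + 2/3z, LT = xz^2.
g_2 = xy + 8/7z^2 - 2/7x + 20/7z - 16/7, LT = xy.
g_3 = yz + 24/7z^2 + 8/7x + 60/7z - 90/7, LT = yz.
r = 16/7z^2 + 3/7x - 4y + 5/7z - 74/7, LT = z^2.

S(g_1,r): lcm = xz^2. S = -1/3z^3 + 7/48x^2 + 7/4xy + 109/48xz - 5/6z^2 + 7/8x + 2/3z.
  reduce S modulo (g_1, g_2, g_3, r):
  remainder 7/48x^2 + 7/3xz + 1673/768x - 245/192y - 497/768z - 2639/384 ≠ 0; add m_5 = 7/48x^2 + 7/3xz + 1673/768x - 245/192y - 497/768z - 2639/384 to the basis.

S(g_3,r): lcm = yz^2. S = 24/7z^3 - 3/16xy + 7/4y^2 + 8/7xz - 5/16yz + 60/7z^2 + 37/8y - 90/7z.
  reduce S modulo (g_1, g_2, g_3, r, m_5):
  remainder 7/4y^2 + 1/2xz - 139/32x - 16y - 1329/32z + 291/16 ≠ 0; add m_6 = 7/4y^2 + 1/2xz - 139/32x - 16y - 1329/32z + 291/16 to the basis.

The other S-polynomials (S(g_1,g_2), S(g_1,g_3), S(g_2,g_3), S(g_2,r), S(g_1,m_5), S(g_2,m_5), S(g_3,m_5), S(r,m_5), S(g_1,m_6), S(g_2,m_6), S(g_3,m_6), S(r,m_6), S(m_5,m_6)) all reduce to 0 modulo the current basis, so we have a Gröbner basis.
Inter-reduce: drop elements whose leading term is divisible by another's, tail-reduce, and make monic.
Reduced Gröbner basis: {x^2 + 16xz + 239/16x - 35/4y - 71/16z - 377/8, xy - 1/2x + 2y + 5/2z + 3, y^2 + 2/7xz - 139/56x - 64/7y - 1329/56z + 291/28, yz + 1/2x + 6y + 15/2z + 3, z^2 + 3/16x - 7/4y + 5/16z - 37/8}.
The reduced Gröbner basis of I + (p) is {x^2 + 16xz + 239/16x - 35/4y - 71/16z - 377/8, xy - 1/2x + 2y + 5/2z + 3, y^2 + 2/7xz - 139/56x - 64/7y - 1329/56z + 291/28, yz + 1/2x + 6y + 15/2z + 3, z^2 + 3/16x - 7/4y + 5/16z - 37/8} ≠ {1}, a proper ideal, so the enlarged system stays consistent: p is independent of I, with normal form 16/7z^2 + 3/7x - 4y + 5/7z - 74/7.

xy - yz - x - 4y - 5z is independent of I; its normal form modulo I is 16/7z^2 + 3/7x - 4y + 5/7z - 74/7.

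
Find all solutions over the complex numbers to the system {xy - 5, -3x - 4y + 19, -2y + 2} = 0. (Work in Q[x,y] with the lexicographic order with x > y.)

{(5, 1)}

Compute a lex Gröbner basis by Buchberger's algorithm.
f_1 = xy - 5, LT = xy.
f_2 = -3x - 4y + 19, LT = x.
f_3 = -2y + 2, LT = y.

The S-polynomials (S(f_1,f_2), S(f_1,f_3), S(f_2,f_3)) all reduce to 0 modulo the current basis, so we have a Gröbner basis.
Inter-reduce: drop elements whose leading term is divisible by another's, tail-reduce, and make monic.
Reduced Gröbner basis: {x - 5, y - 1}.

From the last basis element, y - 1 = 0, so y takes values in {1}. Each choice, substituted upward through the basis, yields the corresponding point(s) of the solution set.
  y = 1: the earlier basis element becomes x - 5 = 0, giving x = 5 — point (5, 1).
Each listed point satisfies every original equation (direct substitution).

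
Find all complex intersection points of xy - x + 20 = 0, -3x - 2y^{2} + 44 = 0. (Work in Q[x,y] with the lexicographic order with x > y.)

{(4, -4), (5 + 5*sqrt(33)/3, 5/2 - sqrt(33)/2), (5 - 5*sqrt(33)/3, 5/2 + sqrt(33)/2)}

Compute a lex Gröbner basis by Buchberger's algorithm.
f_1 = xy - x + 20, LT = xy.
f_2 = -3x - 2y^{2} + 44, LT = x.

S(f_1,f_2): lcm = xy. S = -x - \tfrac{2}{3}y^{3} + \tfrac{44}{3}y + 20.
  leading term x: subtract (\tfrac{1}{3})·f_2 from -x - \tfrac{2}{3}y^{3} + \tfrac{44}{3}y + 20 → -\tfrac{2}{3}y^{3} + \tfrac{2}{3}y^{2} + \tfrac{44}{3}y + \tfrac{16}{3}
  leading term y^{3}: no divisor's leading term divides it; move -\tfrac{2}{3}y^{3} to the remainder.
  leading term y^{2}: no divisor's leading term divides it; move \tfrac{2}{3}y^{2} to the remainder.
  leading term y: no divisor's leading term divides it; move \tfrac{44}{3}y to the remainder.
  leading term 1: no divisor's leading term divides it; move \tfrac{16}{3} to the remainder.
  remainder -\tfrac{2}{3}y^{3} + \tfrac{2}{3}y^{2} + \tfrac{44}{3}y + \tfrac{16}{3} ≠ 0; add h_3 = -\tfrac{2}{3}y^{3} + \tfrac{2}{3}y^{2} + \tfrac{44}{3}y + \tfrac{16}{3} to the basis.

S(f_1,h_3): lcm = xy^{3}. S = 22xy + 8x + 20y^{2}.
  leading term xy: subtract (22)·f_1 from 22xy + 8x + 20y^{2} → 30x + 20y^{2} - 440
  leading term x: subtract (-10)·f_2 from 30x + 20y^{2} - 440 → 0
  remainder 0.

S(f_2,h_3): leading monomials are coprime, so the S-polynomial reduces to 0 (Buchberger's first criterion).
Every S-polynomial of the final basis reduces to 0, so we have a Gröbner basis.
Inter-reduce: drop elements whose leading term is divisible by another's, tail-reduce, and make monic.
Reduced Gröbner basis: {x + \tfrac{2}{3}y^{2} - \tfrac{44}{3}, y^{3} - y^{2} - 22y - 8}.

A lex Gröbner basis eliminates variables successively. Here y^{3} - y^{2} - 22y - 8 depends only on y, with roots {-4, 5/2 - sqrt(33)/2, 5/2 + sqrt(33)/2}; lifting each root through the earlier basis elements recovers the full solutions.
  y = -4: the earlier basis element becomes x - 4 = 0, giving x = 4 — point (4, -4).
  y = 5/2 - sqrt(33)/2: the earlier basis element becomes x - 5*sqrt(33)/3 - 5 = 0, giving x = 5 + 5*sqrt(33)/3 — point (5 + 5*sqrt(33)/3, 5/2 - sqrt(33)/2).
  y = 5/2 + sqrt(33)/2: the earlier basis element becomes x - 5 + 5*sqrt(33)/3 = 0, giving x = 5 - 5*sqrt(33)/3 — point (5 - 5*sqrt(33)/3, 5/2 + sqrt(33)/2).
Check: every point annihilates each of the original generators.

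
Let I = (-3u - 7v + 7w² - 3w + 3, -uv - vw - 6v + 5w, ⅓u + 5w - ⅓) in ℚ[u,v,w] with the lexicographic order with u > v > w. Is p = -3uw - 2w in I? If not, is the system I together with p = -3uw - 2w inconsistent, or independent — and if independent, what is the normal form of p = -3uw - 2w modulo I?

First compute the reduced Gröbner basis of I by Buchberger's algorithm.
f_1 = -3u - 7v + 7w² - 3w + 3, LT = u.
f_2 = -uv - vw - 6v + 5w, LT = uv.
f_3 = ⅓u + 5w - ⅓, LT = u.

S(f_1,f_2): lcm = uv. S = 7/3v² - 7/3vw² - 7v + 5w.
  leading term v²: no divisor's leading term divides it; move 7/3v² to the remainder.
  leading term vw²: no divisor's leading term divides it; move -7/3vw² to the remainder.
  leading term v: no divisor's leading term divides it; move -7v to the remainder.
  leading term w: no divisor's leading term divides it; move 5w to the remainder.
  remainder 7/3v² - 7/3vw² - 7v + 5w ≠ 0; add h_4 = 7/3v² - 7/3vw² - 7v + 5w to the basis.

S(f_1,f_3): lcm = u. S = 7/3v - 7/3w² - 14w.
  leading term v: no divisor's leading term divides it; move 7/3v to the remainder.
  leading term w²: no divisor's leading term divides it; move -7/3w² to the remainder.
  leading term w: no divisor's leading term divides it; move -14w to the remainder.
  remainder 7/3v - 7/3w² - 14w ≠ 0; add h_5 = 7/3v - 7/3w² - 14w to the basis.

S(f_2,f_3): lcm = uv. S = -14vw + 7v - 5w.
  leading term vw: subtract (-6w)·h_5 from -14vw + 7v - 5w → 7v - 14w³ - 84w² - 5w
  leading term v: subtract (3)·h_5 from 7v - 14w³ - 84w² - 5w → -14w³ - 77w² + 37w
  leading term w³: no divisor's leading term divides it; move -14w³ to the remainder.
  leading term w²: no divisor's leading term divides it; move -77w² to the remainder.
  leading term w: no divisor's leading term divides it; move 37w to the remainder.
  remainder -14w³ - 77w² + 37w ≠ 0; add h_6 = -14w³ - 77w² + 37w to the basis.

S(f_1,h_4): leading monomials are coprime, so the S-polynomial reduces to 0 (Buchberger's first criterion).
S(f_2,h_4): lcm = uv². S = uvw² + 3uv - 15/7uw + v²w + 6v² - 5vw.
  leading term uvw²: subtract (-⅓vw²)·f_1 from uvw² + 3uv - 15/7uw + v²w + 6v² - 5vw → 3uv - 15/7uw - 7/3v²w² + v²w + 6v² + 7/3vw⁴ - vw³ + vw² - 5vw
  leading term uv: subtract (-v)·f_1 from 3uv - 15/7uw - 7/3v²w² + v²w + 6v² + 7/3vw⁴ - vw³ + vw² - 5vw → -15/7uw - 7/3v²w² + v²w - v² + 7/3vw⁴ - vw³ + 8vw² - 8vw + 3v
  leading term uw: subtract (5/7w)·f_1 from -15/7uw - 7/3v²w² + v²w - v² + 7/3vw⁴ - vw³ + 8vw² - 8vw + 3v → -7/3v²w² + v²w - v² + 7/3vw⁴ - vw³ + 8vw² - 3vw + 3v - 5w³ + 15/7w² - 15/7w
  leading term v²w²: subtract (-w²)·h_4 from -7/3v²w² + v²w - v² + 7/3vw⁴ - vw³ + 8vw² - 3vw + 3v - 5w³ + 15/7w² - 15/7w → v²w - v² - vw³ + vw² - 3vw + 3v + 15/7w² - 15/7w
  leading term v²w: subtract (3/7w)·h_4 from v²w - v² - vw³ + vw² - 3vw + 3v + 15/7w² - 15/7w → -v² + vw² + 3v - 15/7w
  leading term v²: subtract (-3/7)·h_4 from -v² + vw² + 3v - 15/7w → 0
  remainder 0.

S(f_3,h_4): leading monomials are coprime, so the S-polynomial reduces to 0 (Buchberger's first criterion).
S(f_1,h_5): leading monomials are coprime, so the S-polynomial reduces to 0 (Buchberger's first criterion).
S(f_2,h_5): lcm = uv. S = uw² + 6uw + vw + 6v - 5w.
  leading term uw²: subtract (-⅓w²)·f_1 from uw² + 6uw + vw + 6v - 5w → 6uw - 7/3vw² + vw + 6v + 7/3w⁴ - w³ + w² - 5w
  leading term uw: subtract (-2w)·f_1 from 6uw - 7/3vw² + vw + 6v + 7/3w⁴ - w³ + w² - 5w → -7/3vw² - 13vw + 6v + 7/3w⁴ + 13w³ - 5w² + w
  leading term vw²: subtract (-w²)·h_5 from -7/3vw² - 13vw + 6v + 7/3w⁴ + 13w³ - 5w² + w → -13vw + 6v - w³ - 5w² + w
  leading term vw: subtract (-39/7w)·h_5 from -13vw + 6v - w³ - 5w² + w → 6v - 14w³ - 83w² + w
  leading term v: subtract (18/7)·h_5 from 6v - 14w³ - 83w² + w → -14w³ - 77w² + 37w
  leading term w³: subtract (1)·h_6 from -14w³ - 77w² + 37w → 0
  remainder 0.

S(f_3,h_5): leading monomials are coprime, so the S-polynomial reduces to 0 (Buchberger's first criterion).
S(h_4,h_5): lcm = v². S = 6vw - 3v + 15/7w.
  leading term vw: subtract (18/7w)·h_5 from 6vw - 3v + 15/7w → -3v + 6w³ + 36w² + 15/7w
  leading term v: subtract (-9/7)·h_5 from -3v + 6w³ + 36w² + 15/7w → 6w³ + 33w² - 111/7w
  leading term w³: subtract (-3/7)·h_6 from 6w³ + 33w² - 111/7w → 0
  remainder 0.

S(f_1,h_6): leading monomials are coprime, so the S-polynomial reduces to 0 (Buchberger's first criterion).
S(f_2,h_6): leading monomials are coprime, so the S-polynomial reduces to 0 (Buchberger's first criterion).
S(f_3,h_6): leading monomials are coprime, so the S-polynomial reduces to 0 (Buchberger's first criterion).
S(h_4,h_6): leading monomials are coprime, so the S-polynomial reduces to 0 (Buchberger's first criterion).
S(h_5,h_6): leading monomials are coprime, so the S-polynomial reduces to 0 (Buchberger's first criterion).
Every S-polynomial of the final basis reduces to 0, so we have a Gröbner basis.
Inter-reduce: drop elements whose leading term is divisible by another's, tail-reduce, and make monic.
Reduced Gröbner basis: {u + 15w - 1, v - w² - 6w, w³ + 11/2w² - 37/14w}.
Label its elements g_1 = u + 15w - 1, g_2 = v - w² - 6w, g_3 = w³ + 11/2w² - 37/14w.

Reduce p = -3uw - 2w modulo G:
  leading term uw: subtract (-3w)·g_1 from -3uw - 2w → 45w² - 5w
  leading term w²: no divisor's leading term divides it; move 45w² to the remainder.
  leading term w: no divisor's leading term divides it; move -5w to the remainder.
  normal form = 45w² - 5w.
The normal form is nonzero, so p ∉ I. Since p minus its normal form lies in I, I + (p) = I + (r) where r = 45w² - 5w; decide whether this ideal is the whole ring.
Run Buchberger on G together with r (pairs among the g_i already reduce to 0 since G is a Gröbner basis):
g_1 = u + 15w - 1, LT = u.
g_2 = v - w² - 6w, LT = v.
g_3 = w³ + 11/2w² - 37/14w, LT = w³.
r = 45w² - 5w, LT = w².

S(g_1,g_2): leading monomials are coprime, so the S-polynomial reduces to 0 (Buchberger's first criterion).
S(g_1,g_3): leading monomials are coprime, so the S-polynomial reduces to 0 (Buchberger's first criterion).
S(g_1,r): leading monomials are coprime, so the S-polynomial reduces to 0 (Buchberger's first criterion).
S(g_2,g_3): leading monomials are coprime, so the S-polynomial reduces to 0 (Buchberger's first criterion).
S(g_2,r): leading monomials are coprime, so the S-polynomial reduces to 0 (Buchberger's first criterion).
S(g_3,r): lcm = w³. S = 101/18w² - 37/14w.
  leading term w²: subtract (101/810)·r from 101/18w² - 37/14w → -1145/567w
  leading term w: no divisor's leading term divides it; move -1145/567w to the remainder.
  remainder -1145/567w ≠ 0; add m_5 = -1145/567w to the basis.

S(g_1,m_5): leading monomials are coprime, so the S-polynomial reduces to 0 (Buchberger's first criterion).
S(g_2,m_5): leading monomials are coprime, so the S-polynomial reduces to 0 (Buchberger's first criterion).
S(g_3,m_5): lcm = w³. S = 11/2w² - 37/14w.
  leading term w²: subtract (11/90)·r from 11/2w² - 37/14w → -128/63w
  leading term w: subtract (1152/1145)·m_5 from -128/63w → 0
  remainder 0.

S(r,m_5): lcm = w². S = -1/9w.
  leading term w: subtract (63/1145)·m_5 from -1/9w → 0
  remainder 0.

Every S-polynomial of the final basis reduces to 0, so we have a Gröbner basis.
Inter-reduce: drop elements whose leading term is divisible by another's, tail-reduce, and make monic.
Reduced Gröbner basis: {u - 1, v, w}.
The reduced Gröbner basis of I + (p) is {u - 1, v, w} ≠ {1}, a proper ideal, so the enlarged system stays consistent: p is independent of I, with normal form 45w² - 5w.

Ideal membership is decidable via reduction modulo a Gröbner basis.

-3uw - 2w is independent of I; its normal form modulo I is 45w² - 5w.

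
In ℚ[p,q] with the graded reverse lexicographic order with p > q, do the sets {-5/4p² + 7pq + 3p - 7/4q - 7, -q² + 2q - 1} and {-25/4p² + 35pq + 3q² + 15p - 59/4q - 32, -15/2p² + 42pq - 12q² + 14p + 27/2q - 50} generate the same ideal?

No, the ideals differ.

For a fixed monomial order, each ideal has a unique reduced Gröbner basis; comparing bases decides equality.
Buchberger on the first generating set:
f_1 = -5/4p² + 7pq + 3p - 7/4q - 7, LT = p².
f_2 = -q² + 2q - 1, LT = q².

S(f_1,f_2): leading monomials are coprime, so the S-polynomial reduces to 0 (Buchberger's first criterion).
Every S-polynomial of the final basis reduces to 0, so we have a Gröbner basis.
Inter-reduce: drop elements whose leading term is divisible by another's, tail-reduce, and make monic.
Reduced Gröbner basis: {p² - 28/5pq - 12/5p + 7/5q + 28/5, q² - 2q + 1}.

Buchberger on the second generating set:
h_1 = -25/4p² + 35pq + 3q² + 15p - 59/4q - 32, LT = p².
h_2 = -15/2p² + 42pq - 12q² + 14p + 27/2q - 50, LT = p².

S(h_1,h_2): lcm = p². S = -52/25q² - 8/15p + 104/25q - 116/75.
  leading term q²: no divisor's leading term divides it; move -52/25q² to the remainder.
  leading term p: no divisor's leading term divides it; move -8/15p to the remainder.
  leading term q: no divisor's leading term divides it; move 104/25q to the remainder.
  leading term 1: no divisor's leading term divides it; move -116/75 to the remainder.
  remainder -52/25q² - 8/15p + 104/25q - 116/75 ≠ 0; add k_3 = -52/25q² - 8/15p + 104/25q - 116/75 to the basis.

S(h_1,k_3): leading monomials are coprime, so the S-polynomial reduces to 0 (Buchberger's first criterion).
S(h_2,k_3): leading monomials are coprime, so the S-polynomial reduces to 0 (Buchberger's first criterion).
Every S-polynomial of the final basis reduces to 0, so we have a Gröbner basis.
Inter-reduce: drop elements whose leading term is divisible by another's, tail-reduce, and make monic.
Reduced Gröbner basis: {p² - 28/5pq - 148/65p + 7/5q + 356/65, q² + 10/39p - 2q + 29/39}.

These differ, so the ideals are not equal.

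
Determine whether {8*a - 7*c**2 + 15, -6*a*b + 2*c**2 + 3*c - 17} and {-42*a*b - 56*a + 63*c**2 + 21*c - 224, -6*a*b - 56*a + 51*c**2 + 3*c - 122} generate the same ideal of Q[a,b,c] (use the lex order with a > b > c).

Yes, the ideals are equal.

Two ideals are equal iff their reduced Gröbner bases coincide (the reduced basis is unique for a fixed ordering).
Buchberger on the first generating set:
f_1 = 8*a - 7*c**2 + 15, LT = a.
f_2 = -6*a*b + 2*c**2 + 3*c - 17, LT = a*b.

S(f_1,f_2): lcm = a*b. S = -7/8*b*c**2 + 15/8*b + 1/3*c**2 + 1/2*c - 17/6.
  leading term b*c**2: no divisor's leading term divides it; move -7/8*b*c**2 to the remainder.
  leading term b: no divisor's leading term divides it; move 15/8*b to the remainder.
  leading term c**2: no divisor's leading term divides it; move 1/3*c**2 to the remainder.
  leading term c: no divisor's leading term divides it; move 1/2*c to the remainder.
  leading term 1: no divisor's leading term divides it; move -17/6 to the remainder.
  remainder -7/8*b*c**2 + 15/8*b + 1/3*c**2 + 1/2*c - 17/6 ≠ 0; add g_3 = -7/8*b*c**2 + 15/8*b + 1/3*c**2 + 1/2*c - 17/6 to the basis.

S(f_1,g_3): leading monomials are coprime, so the S-polynomial reduces to 0 (Buchberger's first criterion).
S(f_2,g_3): lcm = a*b*c**2. S = 15/7*a*b + 8/21*a*c**2 + 4/7*a*c - 68/21*a - 1/3*c**4 - 1/2*c**3 + 17/6*c**2.
  leading term a*b: subtract (15/56*b)·f_1 from 15/7*a*b + 8/21*a*c**2 + 4/7*a*c - 68/21*a - 1/3*c**4 - 1/2*c**3 + 17/6*c**2 → 8/21*a*c**2 + 4/7*a*c - 68/21*a + 15/8*b*c**2 - 225/56*b - 1/3*c**4 - 1/2*c**3 + 17/6*c**2
  leading term a*c**2: subtract (1/21*c**2)·f_1 from 8/21*a*c**2 + 4/7*a*c - 68/21*a + 15/8*b*c**2 - 225/56*b - 1/3*c**4 - 1/2*c**3 + 17/6*c**2 → 4/7*a*c - 68/21*a + 15/8*b*c**2 - 225/56*b - 1/2*c**3 + 89/42*c**2
  leading term a*c: subtract (1/14*c)·f_1 from 4/7*a*c - 68/21*a + 15/8*b*c**2 - 225/56*b - 1/2*c**3 + 89/42*c**2 → -68/21*a + 15/8*b*c**2 - 225/56*b + 89/42*c**2 - 15/14*c
  leading term a: subtract (-17/42)·f_1 from -68/21*a + 15/8*b*c**2 - 225/56*b + 89/42*c**2 - 15/14*c → 15/8*b*c**2 - 225/56*b - 5/7*c**2 - 15/14*c + 85/14
  leading term b*c**2: subtract (-15/7)·g_3 from 15/8*b*c**2 - 225/56*b - 5/7*c**2 - 15/14*c + 85/14 → 0
  remainder 0.

Every S-polynomial of the final basis reduces to 0, so we have a Gröbner basis.
Inter-reduce: drop elements whose leading term is divisible by another's, tail-reduce, and make monic.
Reduced Gröbner basis: {a - 7/8*c**2 + 15/8, b*c**2 - 15/7*b - 8/21*c**2 - 4/7*c + 68/21}.

Buchberger on the second generating set:
h_1 = -42*a*b - 56*a + 63*c**2 + 21*c - 224, LT = a*b.
h_2 = -6*a*b - 56*a + 51*c**2 + 3*c - 122, LT = a*b.

S(h_1,h_2): lcm = a*b. S = -8*a + 7*c**2 - 15.
  leading term a: no divisor's leading term divides it; move -8*a to the remainder.
  leading term c**2: no divisor's leading term divides it; move 7*c**2 to the remainder.
  leading term 1: no divisor's leading term divides it; move -15 to the remainder.
  remainder -8*a + 7*c**2 - 15 ≠ 0; add k_3 = -8*a + 7*c**2 - 15 to the basis.

S(h_1,k_3): lcm = a*b. S = 4/3*a + 7/8*b*c**2 - 15/8*b - 3/2*c**2 - 1/2*c + 16/3.
  leading term a: subtract (-1/6)·k_3 from 4/3*a + 7/8*b*c**2 - 15/8*b - 3/2*c**2 - 1/2*c + 16/3 → 7/8*b*c**2 - 15/8*b - 1/3*c**2 - 1/2*c + 17/6
  leading term b*c**2: no divisor's leading term divides it; move 7/8*b*c**2 to the remainder.
  leading term b: no divisor's leading term divides it; move -15/8*b to the remainder.
  leading term c**2: no divisor's leading term divides it; move -1/3*c**2 to the remainder.
  leading term c: no divisor's leading term divides it; move -1/2*c to the remainder.
  leading term 1: no divisor's leading term divides it; move 17/6 to the remainder.
  remainder 7/8*b*c**2 - 15/8*b - 1/3*c**2 - 1/2*c + 17/6 ≠ 0; add k_4 = 7/8*b*c**2 - 15/8*b - 1/3*c**2 - 1/2*c + 17/6 to the basis.

S(h_2,k_3): lcm = a*b. S = 28/3*a + 7/8*b*c**2 - 15/8*b - 17/2*c**2 - 1/2*c + 61/3.
  leading term a: subtract (-7/6)·k_3 from 28/3*a + 7/8*b*c**2 - 15/8*b - 17/2*c**2 - 1/2*c + 61/3 → 7/8*b*c**2 - 15/8*b - 1/3*c**2 - 1/2*c + 17/6
  leading term b*c**2: subtract (1)·k_4 from 7/8*b*c**2 - 15/8*b - 1/3*c**2 - 1/2*c + 17/6 → 0
  remainder 0.

S(h_1,k_4): lcm = a*b*c**2. S = 15/7*a*b + 12/7*a*c**2 + 4/7*a*c - 68/21*a - 3/2*c**4 - 1/2*c**3 + 16/3*c**2.
  leading term a*b: subtract (-5/98)·h_1 from 15/7*a*b + 12/7*a*c**2 + 4/7*a*c - 68/21*a - 3/2*c**4 - 1/2*c**3 + 16/3*c**2 → 12/7*a*c**2 + 4/7*a*c - 128/21*a - 3/2*c**4 - 1/2*c**3 + 359/42*c**2 + 15/14*c - 80/7
  leading term a*c**2: subtract (-3/14*c**2)·k_3 from 12/7*a*c**2 + 4/7*a*c - 128/21*a - 3/2*c**4 - 1/2*c**3 + 359/42*c**2 + 15/14*c - 80/7 → 4/7*a*c - 128/21*a - 1/2*c**3 + 16/3*c**2 + 15/14*c - 80/7
  leading term a*c: subtract (-1/14*c)·k_3 from 4/7*a*c - 128/21*a - 1/2*c**3 + 16/3*c**2 + 15/14*c - 80/7 → -128/21*a + 16/3*c**2 - 80/7
  leading term a: subtract (16/21)·k_3 from -128/21*a + 16/3*c**2 - 80/7 → 0
  remainder 0.

S(h_2,k_4): lcm = a*b*c**2. S = 15/7*a*b + 68/7*a*c**2 + 4/7*a*c - 68/21*a - 17/2*c**4 - 1/2*c**3 + 61/3*c**2.
  leading term a*b: subtract (-5/98)·h_1 from 15/7*a*b + 68/7*a*c**2 + 4/7*a*c - 68/21*a - 17/2*c**4 - 1/2*c**3 + 61/3*c**2 → 68/7*a*c**2 + 4/7*a*c - 128/21*a - 17/2*c**4 - 1/2*c**3 + 989/42*c**2 + 15/14*c - 80/7
  leading term a*c**2: subtract (-17/14*c**2)·k_3 from 68/7*a*c**2 + 4/7*a*c - 128/21*a - 17/2*c**4 - 1/2*c**3 + 989/42*c**2 + 15/14*c - 80/7 → 4/7*a*c - 128/21*a - 1/2*c**3 + 16/3*c**2 + 15/14*c - 80/7
  leading term a*c: subtract (-1/14*c)·k_3 from 4/7*a*c - 128/21*a - 1/2*c**3 + 16/3*c**2 + 15/14*c - 80/7 → -128/21*a + 16/3*c**2 - 80/7
  leading term a: subtract (16/21)·k_3 from -128/21*a + 16/3*c**2 - 80/7 → 0
  remainder 0.

S(k_3,k_4): leading monomials are coprime, so the S-polynomial reduces to 0 (Buchberger's first criterion).
Every S-polynomial of the final basis reduces to 0, so we have a Gröbner basis.
Inter-reduce: drop elements whose leading term is divisible by another's, tail-reduce, and make monic.
Reduced Gröbner basis: {a - 7/8*c**2 + 15/8, b*c**2 - 15/7*b - 8/21*c**2 - 4/7*c + 68/21}.

The two bases agree; hence the ideals are identical.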